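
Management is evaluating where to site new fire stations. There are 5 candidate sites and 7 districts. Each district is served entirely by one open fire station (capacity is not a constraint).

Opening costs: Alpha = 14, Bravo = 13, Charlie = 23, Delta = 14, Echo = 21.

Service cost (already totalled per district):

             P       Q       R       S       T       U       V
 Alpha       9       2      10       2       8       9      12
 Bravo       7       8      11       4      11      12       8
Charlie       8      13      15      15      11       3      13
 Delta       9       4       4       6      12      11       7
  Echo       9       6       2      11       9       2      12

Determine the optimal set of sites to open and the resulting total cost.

For any fixed open set, each district goes to its cheapest open site; total = fixed + service.
{Alpha}: P→Alpha 9, Q→Alpha 2, R→Alpha 10, S→Alpha 2, T→Alpha 8, U→Alpha 9, V→Alpha 12. Service 52; fixed 14; total 66.
{Delta}: service 53 + fixed 14 = 67
{Alpha, Delta}: P→Alpha 9, Q→Alpha 2, R→Delta 4, S→Alpha 2, T→Alpha 8, U→Alpha 9, V→Delta 7. Service 41; fixed 28; total 69.
{Alpha, Bravo, Charlie, Delta, Echo}: P→Bravo 7, Q→Alpha 2, R→Echo 2, S→Alpha 2, T→Alpha 8, U→Echo 2, V→Delta 7. Service 30; fixed 85; total 115.
No other subset beats 66.

Open Alpha only; minimum total cost 66.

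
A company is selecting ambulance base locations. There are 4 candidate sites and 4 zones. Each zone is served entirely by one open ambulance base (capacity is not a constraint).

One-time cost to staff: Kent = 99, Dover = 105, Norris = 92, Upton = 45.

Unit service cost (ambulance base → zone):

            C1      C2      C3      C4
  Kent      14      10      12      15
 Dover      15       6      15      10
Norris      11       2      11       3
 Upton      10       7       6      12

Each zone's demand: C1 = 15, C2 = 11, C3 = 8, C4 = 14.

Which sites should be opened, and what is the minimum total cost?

For any fixed open set, each zone goes to its cheapest open site; total = fixed + service.
{Norris, Upton}: C1→Upton 10·15=150, C2→Norris 2·11=22, C3→Upton 6·8=48, C4→Norris 3·14=42. Service 262; fixed 137; total 399.
{Norris}: service 317 + fixed 92 = 409
{Upton}: C1→Upton 10·15=150, C2→Upton 7·11=77, C3→Upton 6·8=48, C4→Upton 12·14=168. Service 443; fixed 45; total 488.
{Kent, Dover, Norris, Upton}: service 262 + fixed 341 = 603
(All 15 nonempty subsets were checked; Norris and Upton is lowest.)

Open Norris and Upton; minimum total cost 399.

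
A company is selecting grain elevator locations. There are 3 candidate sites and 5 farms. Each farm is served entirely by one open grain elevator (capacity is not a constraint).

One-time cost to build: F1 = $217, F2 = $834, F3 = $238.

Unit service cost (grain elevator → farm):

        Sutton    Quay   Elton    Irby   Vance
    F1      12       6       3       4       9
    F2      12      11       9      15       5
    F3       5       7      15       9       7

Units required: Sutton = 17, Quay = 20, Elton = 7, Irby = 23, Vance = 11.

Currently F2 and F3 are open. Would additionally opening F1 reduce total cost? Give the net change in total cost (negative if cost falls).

Current service cost with {F2, F3}: 550.
Adding F1: each farm re-picks its cheapest; new service cost 373, saving 177.
Extra fixed cost: 217. Net change = 217 − 177 = 40.
(Totals: 1622 → 1662.)

No — net change +40 (cost rises by 40).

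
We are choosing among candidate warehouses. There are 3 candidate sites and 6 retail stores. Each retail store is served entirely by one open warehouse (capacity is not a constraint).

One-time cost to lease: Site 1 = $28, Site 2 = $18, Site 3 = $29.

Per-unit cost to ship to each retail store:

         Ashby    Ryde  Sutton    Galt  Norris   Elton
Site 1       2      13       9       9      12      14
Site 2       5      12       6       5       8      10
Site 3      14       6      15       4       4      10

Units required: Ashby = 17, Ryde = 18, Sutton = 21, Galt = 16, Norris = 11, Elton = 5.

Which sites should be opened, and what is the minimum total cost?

For any fixed open set, each retail store goes to its cheapest open site; total = fixed + service.
{Site 1, Site 2, Site 3}: Ashby→Site 1 2·17=34, Ryde→Site 3 6·18=108, Sutton→Site 2 6·21=126, Galt→Site 3 4·16=64, Norris→Site 3 4·11=44, Elton→Site 2 10·5=50. Service 426; fixed 75; total 501.
{Site 2, Site 3}: Ashby→Site 2 5·17=85, Ryde→Site 3 6·18=108, Sutton→Site 2 6·21=126, Galt→Site 3 4·16=64, Norris→Site 3 4·11=44, Elton→Site 2 10·5=50. Service 477; fixed 47; total 524.
{Site 1, Site 3}: service 489 + fixed 57 = 546
{Site 2}: service 645 + fixed 18 = 663
No other subset beats 501.

Open Site 1, Site 2 and Site 3; minimum total cost 501.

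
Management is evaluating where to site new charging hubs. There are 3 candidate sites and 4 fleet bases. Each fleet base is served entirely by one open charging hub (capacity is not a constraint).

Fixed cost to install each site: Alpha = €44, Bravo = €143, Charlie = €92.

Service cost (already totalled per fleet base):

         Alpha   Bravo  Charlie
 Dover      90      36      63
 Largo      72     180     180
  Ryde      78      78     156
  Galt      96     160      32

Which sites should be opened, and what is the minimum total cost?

For any fixed open set, each fleet base goes to its cheapest open site; total = fixed + service.
{Alpha}: Dover→Alpha 90, Largo→Alpha 72, Ryde→Alpha 78, Galt→Alpha 96. Service 336; fixed 44; total 380.
{Alpha, Charlie}: service 245 + fixed 136 = 381
{Alpha, Bravo}: service 282 + fixed 187 = 469
{Alpha, Bravo, Charlie}: service 218 + fixed 279 = 497
(All 7 nonempty subsets were checked; Alpha only is lowest.)

Open Alpha only; minimum total cost 380.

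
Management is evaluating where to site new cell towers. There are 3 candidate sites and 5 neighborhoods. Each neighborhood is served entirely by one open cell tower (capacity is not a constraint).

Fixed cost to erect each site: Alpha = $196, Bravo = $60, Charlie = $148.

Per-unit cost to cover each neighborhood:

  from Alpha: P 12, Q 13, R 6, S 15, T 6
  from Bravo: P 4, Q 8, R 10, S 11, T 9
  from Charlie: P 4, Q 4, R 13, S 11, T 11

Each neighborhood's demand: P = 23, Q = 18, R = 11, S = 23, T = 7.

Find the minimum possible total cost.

Minimum total cost: 722

For any fixed open set, each neighborhood goes to its cheapest open site; total = fixed + service.
{Bravo}: P→Bravo 4·23=92, Q→Bravo 8·18=144, R→Bravo 10·11=110, S→Bravo 11·23=253, T→Bravo 9·7=63. Service 662; fixed 60; total 722.
{Charlie}: P→Charlie 4·23=92, Q→Charlie 4·18=72, R→Charlie 13·11=143, S→Charlie 11·23=253, T→Charlie 11·7=77. Service 637; fixed 148; total 785.
{Bravo, Charlie}: P→Bravo 4·23=92, Q→Charlie 4·18=72, R→Bravo 10·11=110, S→Bravo 11·23=253, T→Bravo 9·7=63. Service 590; fixed 208; total 798.
{Alpha, Bravo, Charlie}: service 525 + fixed 404 = 929
(All 7 nonempty subsets were checked; Bravo only is lowest.)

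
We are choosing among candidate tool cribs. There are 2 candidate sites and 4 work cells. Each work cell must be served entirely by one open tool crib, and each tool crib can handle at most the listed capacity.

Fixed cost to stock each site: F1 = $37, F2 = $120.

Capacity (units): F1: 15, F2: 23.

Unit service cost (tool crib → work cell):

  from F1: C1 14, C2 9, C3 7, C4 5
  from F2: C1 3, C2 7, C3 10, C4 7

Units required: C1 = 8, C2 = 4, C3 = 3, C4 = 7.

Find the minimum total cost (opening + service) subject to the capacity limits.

Minimum total cost: 251

Open {F2}: C1→F2 3·8=24, C2→F2 7·4=28, C3→F2 10·3=30, C4→F2 7·7=49.
Loads: F2 carries 22/23. Service 131; fixed 120; total 251.
Next best feasible plan costs 265.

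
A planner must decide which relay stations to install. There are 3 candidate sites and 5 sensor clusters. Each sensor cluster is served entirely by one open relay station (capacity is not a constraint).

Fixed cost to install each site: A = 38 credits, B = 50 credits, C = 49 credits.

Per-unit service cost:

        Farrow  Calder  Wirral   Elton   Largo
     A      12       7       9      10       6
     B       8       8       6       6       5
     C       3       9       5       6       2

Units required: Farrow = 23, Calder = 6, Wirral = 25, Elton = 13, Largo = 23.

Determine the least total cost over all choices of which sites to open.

For any fixed open set, each sensor cluster goes to its cheapest open site; total = fixed + service.
{C}: Farrow→C 3·23=69, Calder→C 9·6=54, Wirral→C 5·25=125, Elton→C 6·13=78, Largo→C 2·23=46. Service 372; fixed 49; total 421.
{A, C}: service 360 + fixed 87 = 447
{B, C}: Farrow→C 3·23=69, Calder→B 8·6=48, Wirral→C 5·25=125, Elton→B 6·13=78, Largo→C 2·23=46. Service 366; fixed 99; total 465.
{A, B, C}: service 360 + fixed 137 = 497
(All 7 nonempty subsets were checked; C only is lowest.)

Minimum total cost: 421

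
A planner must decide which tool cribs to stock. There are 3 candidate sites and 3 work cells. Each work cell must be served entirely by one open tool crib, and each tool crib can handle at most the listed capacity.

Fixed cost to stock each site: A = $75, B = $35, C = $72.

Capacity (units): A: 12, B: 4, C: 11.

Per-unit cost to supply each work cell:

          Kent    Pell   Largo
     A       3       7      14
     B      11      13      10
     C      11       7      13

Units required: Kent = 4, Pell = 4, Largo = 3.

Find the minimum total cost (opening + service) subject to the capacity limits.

Open {A}: Kent→A 3·4=12, Pell→A 7·4=28, Largo→A 14·3=42.
Loads: A carries 11/12. Service 82; fixed 75; total 157.
Next best feasible plan costs 180.

Minimum total cost: 157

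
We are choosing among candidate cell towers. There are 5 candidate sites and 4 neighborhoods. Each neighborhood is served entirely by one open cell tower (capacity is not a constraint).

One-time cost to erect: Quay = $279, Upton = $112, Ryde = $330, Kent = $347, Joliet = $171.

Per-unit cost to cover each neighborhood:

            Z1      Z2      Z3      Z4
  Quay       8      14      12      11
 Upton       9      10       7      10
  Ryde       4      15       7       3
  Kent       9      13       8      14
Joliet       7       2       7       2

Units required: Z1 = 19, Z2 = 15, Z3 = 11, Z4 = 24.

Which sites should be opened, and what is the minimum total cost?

Open Joliet only; minimum total cost 459.

For any fixed open set, each neighborhood goes to its cheapest open site; total = fixed + service.
{Joliet}: Z1→Joliet 7·19=133, Z2→Joliet 2·15=30, Z3→Joliet 7·11=77, Z4→Joliet 2·24=48. Service 288; fixed 171; total 459.
{Upton, Joliet}: service 288 + fixed 283 = 571
{Ryde, Joliet}: service 231 + fixed 501 = 732
{Quay, Upton, Ryde, Kent, Joliet}: service 231 + fixed 1239 = 1470
No other subset beats 459.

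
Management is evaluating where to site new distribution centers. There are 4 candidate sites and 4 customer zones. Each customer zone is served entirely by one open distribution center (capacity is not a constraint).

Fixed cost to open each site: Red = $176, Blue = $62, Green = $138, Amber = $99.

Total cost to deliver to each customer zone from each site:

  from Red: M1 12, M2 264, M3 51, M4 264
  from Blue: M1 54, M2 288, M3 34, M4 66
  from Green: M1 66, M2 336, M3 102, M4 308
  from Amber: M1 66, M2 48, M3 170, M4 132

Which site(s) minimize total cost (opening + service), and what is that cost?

For any fixed open set, each customer zone goes to its cheapest open site; total = fixed + service.
{Blue, Amber}: M1→Blue 54, M2→Amber 48, M3→Blue 34, M4→Blue 66. Service 202; fixed 161; total 363.
{Red, Blue, Amber}: M1→Red 12, M2→Amber 48, M3→Blue 34, M4→Blue 66. Service 160; fixed 337; total 497.
{Blue, Green, Amber}: M1→Blue 54, M2→Amber 48, M3→Blue 34, M4→Blue 66. Service 202; fixed 299; total 501.
{Red, Blue, Green, Amber}: service 160 + fixed 475 = 635
No other subset beats 363.

Open Blue and Amber; minimum total cost 363.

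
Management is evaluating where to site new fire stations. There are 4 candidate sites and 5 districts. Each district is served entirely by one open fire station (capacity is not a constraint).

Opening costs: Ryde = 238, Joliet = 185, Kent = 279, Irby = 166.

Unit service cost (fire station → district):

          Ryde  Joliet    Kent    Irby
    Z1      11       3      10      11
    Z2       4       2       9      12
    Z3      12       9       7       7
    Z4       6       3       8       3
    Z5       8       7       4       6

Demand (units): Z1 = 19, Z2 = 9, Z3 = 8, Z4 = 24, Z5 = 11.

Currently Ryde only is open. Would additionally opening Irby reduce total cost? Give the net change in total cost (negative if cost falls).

No — net change +32 (cost rises by 32).

Current service cost with {Ryde}: 573.
Adding Irby: each district re-picks its cheapest; new service cost 439, saving 134.
Extra fixed cost: 166. Net change = 166 − 134 = 32.
(Totals: 811 → 843.)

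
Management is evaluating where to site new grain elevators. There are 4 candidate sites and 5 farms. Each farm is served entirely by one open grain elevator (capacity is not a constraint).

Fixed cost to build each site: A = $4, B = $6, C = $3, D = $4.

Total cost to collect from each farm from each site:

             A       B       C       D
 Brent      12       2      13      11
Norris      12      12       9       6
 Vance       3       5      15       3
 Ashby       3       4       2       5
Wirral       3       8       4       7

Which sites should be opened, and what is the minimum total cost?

Open B, C and D; minimum total cost 30.

For any fixed open set, each farm goes to its cheapest open site; total = fixed + service.
{B, C, D}: Brent→B 2, Norris→D 6, Vance→D 3, Ashby→C 2, Wirral→C 4. Service 17; fixed 13; total 30.
{A, B, D}: service 17 + fixed 14 = 31
{B, C}: service 22 + fixed 9 = 31
{A, B, C, D}: service 16 + fixed 17 = 33
No other subset beats 30.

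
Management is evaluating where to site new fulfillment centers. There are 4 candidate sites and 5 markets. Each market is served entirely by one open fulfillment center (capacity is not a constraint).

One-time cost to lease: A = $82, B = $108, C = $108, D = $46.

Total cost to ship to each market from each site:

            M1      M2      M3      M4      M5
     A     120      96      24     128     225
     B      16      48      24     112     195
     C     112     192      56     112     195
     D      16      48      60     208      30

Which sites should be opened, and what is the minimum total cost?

For any fixed open set, each market goes to its cheapest open site; total = fixed + service.
{A, D}: M1→D 16, M2→D 48, M3→A 24, M4→A 128, M5→D 30. Service 246; fixed 128; total 374.
{B, D}: service 230 + fixed 154 = 384
{D}: M1→D 16, M2→D 48, M3→D 60, M4→D 208, M5→D 30. Service 362; fixed 46; total 408.
{A, B, C, D}: M1→B 16, M2→B 48, M3→A 24, M4→B 112, M5→D 30. Service 230; fixed 344; total 574.
(All 15 nonempty subsets were checked; A and D is lowest.)

Open A and D; minimum total cost 374.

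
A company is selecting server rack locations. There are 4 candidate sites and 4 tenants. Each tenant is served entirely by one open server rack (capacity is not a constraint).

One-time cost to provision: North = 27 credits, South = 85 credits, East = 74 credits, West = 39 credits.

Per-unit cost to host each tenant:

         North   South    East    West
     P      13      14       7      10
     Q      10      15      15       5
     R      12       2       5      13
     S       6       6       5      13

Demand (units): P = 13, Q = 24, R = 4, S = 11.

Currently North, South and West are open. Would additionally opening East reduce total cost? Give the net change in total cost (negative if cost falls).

No — net change +24 (cost rises by 24).

Current service cost with {North, South, West}: 324.
Adding East: each tenant re-picks its cheapest; new service cost 274, saving 50.
Extra fixed cost: 74. Net change = 74 − 50 = 24.
(Totals: 475 → 499.)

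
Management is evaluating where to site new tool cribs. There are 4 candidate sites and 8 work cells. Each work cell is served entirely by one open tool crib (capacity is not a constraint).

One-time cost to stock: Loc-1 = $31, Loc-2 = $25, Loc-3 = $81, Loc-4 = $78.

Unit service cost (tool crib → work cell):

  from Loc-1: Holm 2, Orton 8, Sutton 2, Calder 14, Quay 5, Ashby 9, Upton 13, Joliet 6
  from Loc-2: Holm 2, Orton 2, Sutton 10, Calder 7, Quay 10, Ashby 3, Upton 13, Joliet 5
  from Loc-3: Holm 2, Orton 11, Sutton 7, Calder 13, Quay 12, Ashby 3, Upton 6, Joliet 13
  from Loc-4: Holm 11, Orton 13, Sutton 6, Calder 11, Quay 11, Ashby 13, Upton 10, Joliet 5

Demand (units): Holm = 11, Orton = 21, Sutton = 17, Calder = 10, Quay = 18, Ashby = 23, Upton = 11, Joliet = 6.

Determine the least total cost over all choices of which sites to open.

For any fixed open set, each work cell goes to its cheapest open site; total = fixed + service.
{Loc-1, Loc-2}: Holm→Loc-1 2·11=22, Orton→Loc-2 2·21=42, Sutton→Loc-1 2·17=34, Calder→Loc-2 7·10=70, Quay→Loc-1 5·18=90, Ashby→Loc-2 3·23=69, Upton→Loc-1 13·11=143, Joliet→Loc-2 5·6=30. Service 500; fixed 56; total 556.
{Loc-1, Loc-2, Loc-3}: service 423 + fixed 137 = 560
{Loc-1, Loc-2, Loc-4}: service 467 + fixed 134 = 601
{Loc-1, Loc-2, Loc-3, Loc-4}: Holm→Loc-1 2·11=22, Orton→Loc-2 2·21=42, Sutton→Loc-1 2·17=34, Calder→Loc-2 7·10=70, Quay→Loc-1 5·18=90, Ashby→Loc-2 3·23=69, Upton→Loc-3 6·11=66, Joliet→Loc-2 5·6=30. Service 423; fixed 215; total 638.
(All 15 nonempty subsets were checked; Loc-1 and Loc-2 is lowest.)

Minimum total cost: 556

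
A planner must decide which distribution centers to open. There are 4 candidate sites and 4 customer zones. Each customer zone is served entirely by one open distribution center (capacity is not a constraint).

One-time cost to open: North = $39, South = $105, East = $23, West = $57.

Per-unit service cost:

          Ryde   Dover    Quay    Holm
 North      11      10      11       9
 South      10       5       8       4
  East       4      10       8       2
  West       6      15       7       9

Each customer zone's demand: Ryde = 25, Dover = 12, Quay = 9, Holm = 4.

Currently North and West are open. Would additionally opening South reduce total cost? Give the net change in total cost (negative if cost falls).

Current service cost with {North, West}: 369.
Adding South: each customer zone re-picks its cheapest; new service cost 289, saving 80.
Extra fixed cost: 105. Net change = 105 − 80 = 25.
(Totals: 465 → 490.)

No — net change +25 (cost rises by 25).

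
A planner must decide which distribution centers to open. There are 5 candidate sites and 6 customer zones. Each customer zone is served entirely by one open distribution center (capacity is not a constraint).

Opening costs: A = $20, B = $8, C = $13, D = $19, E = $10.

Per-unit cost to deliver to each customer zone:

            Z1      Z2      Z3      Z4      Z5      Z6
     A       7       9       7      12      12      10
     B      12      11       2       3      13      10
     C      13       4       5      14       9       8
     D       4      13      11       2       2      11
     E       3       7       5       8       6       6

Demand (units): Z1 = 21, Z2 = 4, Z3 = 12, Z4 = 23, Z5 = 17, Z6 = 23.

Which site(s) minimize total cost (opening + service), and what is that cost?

For any fixed open set, each customer zone goes to its cheapest open site; total = fixed + service.
{B, D, E}: Z1→E 3·21=63, Z2→E 7·4=28, Z3→B 2·12=24, Z4→D 2·23=46, Z5→D 2·17=34, Z6→E 6·23=138. Service 333; fixed 37; total 370.
{B, C, D, E}: Z1→E 3·21=63, Z2→C 4·4=16, Z3→B 2·12=24, Z4→D 2·23=46, Z5→D 2·17=34, Z6→E 6·23=138. Service 321; fixed 50; total 371.
{A, B, D, E}: service 333 + fixed 57 = 390
{A, B, C, D, E}: service 321 + fixed 70 = 391
No other subset beats 370.

Open B, D and E; minimum total cost 370.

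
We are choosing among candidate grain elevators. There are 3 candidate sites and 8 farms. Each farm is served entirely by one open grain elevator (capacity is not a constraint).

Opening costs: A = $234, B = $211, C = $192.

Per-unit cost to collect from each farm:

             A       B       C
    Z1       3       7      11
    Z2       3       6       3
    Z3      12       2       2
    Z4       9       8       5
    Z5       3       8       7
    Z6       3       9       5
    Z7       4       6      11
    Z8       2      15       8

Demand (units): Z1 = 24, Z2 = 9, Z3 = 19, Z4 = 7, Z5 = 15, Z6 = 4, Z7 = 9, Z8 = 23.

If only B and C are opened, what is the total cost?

Each farm is assigned to its cheapest site among the open ones.
{B, C}: Z1→B 7·24=168, Z2→C 3·9=27, Z3→B 2·19=38, Z4→C 5·7=35, Z5→C 7·15=105, Z6→C 5·4=20, Z7→B 6·9=54, Z8→C 8·23=184. Service 631; fixed 403; total 1034.

Total cost: 1034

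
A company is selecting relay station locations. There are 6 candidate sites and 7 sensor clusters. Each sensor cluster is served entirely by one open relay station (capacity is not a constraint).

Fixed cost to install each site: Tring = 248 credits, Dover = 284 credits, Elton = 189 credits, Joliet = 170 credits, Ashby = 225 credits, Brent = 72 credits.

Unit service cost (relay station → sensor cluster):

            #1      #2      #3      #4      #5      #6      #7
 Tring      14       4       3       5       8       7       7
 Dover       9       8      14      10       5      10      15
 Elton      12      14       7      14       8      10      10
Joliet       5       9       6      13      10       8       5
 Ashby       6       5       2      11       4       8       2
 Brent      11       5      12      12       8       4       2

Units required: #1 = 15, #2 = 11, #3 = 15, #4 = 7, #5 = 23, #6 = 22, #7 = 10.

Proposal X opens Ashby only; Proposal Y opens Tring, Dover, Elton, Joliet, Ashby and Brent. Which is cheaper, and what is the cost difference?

Proposal X: {Ashby}: #1→Ashby 6·15=90, #2→Ashby 5·11=55, #3→Ashby 2·15=30, #4→Ashby 11·7=77, #5→Ashby 4·23=92, #6→Ashby 8·22=176, #7→Ashby 2·10=20. Service 540; fixed 225; total 765.
Proposal Y: {Tring, Dover, Elton, Joliet, Ashby, Brent}: #1→Joliet 5·15=75, #2→Tring 4·11=44, #3→Ashby 2·15=30, #4→Tring 5·7=35, #5→Ashby 4·23=92, #6→Brent 4·22=88, #7→Ashby 2·10=20. Service 384; fixed 1188; total 1572.
Difference: |765 − 1572| = 807.

Proposal X is cheaper by 807.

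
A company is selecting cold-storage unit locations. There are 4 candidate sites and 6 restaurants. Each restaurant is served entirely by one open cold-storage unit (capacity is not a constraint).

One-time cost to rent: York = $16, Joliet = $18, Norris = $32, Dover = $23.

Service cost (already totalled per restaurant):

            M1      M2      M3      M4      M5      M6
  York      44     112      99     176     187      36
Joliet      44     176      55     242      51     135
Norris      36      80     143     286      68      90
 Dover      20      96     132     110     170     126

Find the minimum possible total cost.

For any fixed open set, each restaurant goes to its cheapest open site; total = fixed + service.
{York, Joliet, Dover}: M1→Dover 20, M2→Dover 96, M3→Joliet 55, M4→Dover 110, M5→Joliet 51, M6→York 36. Service 368; fixed 57; total 425.
{York, Joliet, Norris, Dover}: service 352 + fixed 89 = 441
{Joliet, Norris, Dover}: service 406 + fixed 73 = 479
{York}: M1→York 44, M2→York 112, M3→York 99, M4→York 176, M5→York 187, M6→York 36. Service 654; fixed 16; total 670.
No other subset beats 425.

Minimum total cost: 425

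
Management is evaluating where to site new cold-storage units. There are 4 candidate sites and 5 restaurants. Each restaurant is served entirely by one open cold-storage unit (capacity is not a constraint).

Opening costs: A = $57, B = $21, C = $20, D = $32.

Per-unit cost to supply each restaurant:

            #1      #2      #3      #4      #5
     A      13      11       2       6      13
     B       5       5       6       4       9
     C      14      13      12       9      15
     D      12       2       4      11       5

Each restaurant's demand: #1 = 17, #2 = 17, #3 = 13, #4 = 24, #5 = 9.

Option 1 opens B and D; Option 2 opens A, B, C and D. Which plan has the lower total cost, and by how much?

Option 1 is cheaper by 51.

Option 1: {B, D}: #1→B 5·17=85, #2→D 2·17=34, #3→D 4·13=52, #4→B 4·24=96, #5→D 5·9=45. Service 312; fixed 53; total 365.
Option 2: {A, B, C, D}: #1→B 5·17=85, #2→D 2·17=34, #3→A 2·13=26, #4→B 4·24=96, #5→D 5·9=45. Service 286; fixed 130; total 416.
Difference: |365 − 416| = 51.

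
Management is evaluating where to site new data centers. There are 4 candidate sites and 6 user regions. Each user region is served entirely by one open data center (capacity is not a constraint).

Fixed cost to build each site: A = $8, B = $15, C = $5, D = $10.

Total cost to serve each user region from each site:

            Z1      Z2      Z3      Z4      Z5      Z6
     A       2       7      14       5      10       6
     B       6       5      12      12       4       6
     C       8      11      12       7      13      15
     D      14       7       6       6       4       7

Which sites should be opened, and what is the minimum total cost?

For any fixed open set, each user region goes to its cheapest open site; total = fixed + service.
{A, D}: Z1→A 2, Z2→A 7, Z3→D 6, Z4→A 5, Z5→D 4, Z6→A 6. Service 30; fixed 18; total 48.
{A}: service 44 + fixed 8 = 52
{A, C, D}: service 30 + fixed 23 = 53
{A, B, C, D}: service 28 + fixed 38 = 66
No other subset beats 48.

Open A and D; minimum total cost 48.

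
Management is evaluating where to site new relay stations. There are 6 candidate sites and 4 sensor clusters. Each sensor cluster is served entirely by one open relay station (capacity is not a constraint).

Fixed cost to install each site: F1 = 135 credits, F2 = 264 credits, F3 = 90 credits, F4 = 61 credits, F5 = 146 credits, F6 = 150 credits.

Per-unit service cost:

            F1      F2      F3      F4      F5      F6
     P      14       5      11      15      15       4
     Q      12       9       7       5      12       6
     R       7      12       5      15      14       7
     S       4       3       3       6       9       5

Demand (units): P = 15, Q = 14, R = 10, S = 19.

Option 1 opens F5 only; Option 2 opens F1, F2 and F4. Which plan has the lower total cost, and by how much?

Option 2 is cheaper by 118.

Option 1: {F5}: P→F5 15·15=225, Q→F5 12·14=168, R→F5 14·10=140, S→F5 9·19=171. Service 704; fixed 146; total 850.
Option 2: {F1, F2, F4}: P→F2 5·15=75, Q→F4 5·14=70, R→F1 7·10=70, S→F2 3·19=57. Service 272; fixed 460; total 732.
Difference: |850 − 732| = 118.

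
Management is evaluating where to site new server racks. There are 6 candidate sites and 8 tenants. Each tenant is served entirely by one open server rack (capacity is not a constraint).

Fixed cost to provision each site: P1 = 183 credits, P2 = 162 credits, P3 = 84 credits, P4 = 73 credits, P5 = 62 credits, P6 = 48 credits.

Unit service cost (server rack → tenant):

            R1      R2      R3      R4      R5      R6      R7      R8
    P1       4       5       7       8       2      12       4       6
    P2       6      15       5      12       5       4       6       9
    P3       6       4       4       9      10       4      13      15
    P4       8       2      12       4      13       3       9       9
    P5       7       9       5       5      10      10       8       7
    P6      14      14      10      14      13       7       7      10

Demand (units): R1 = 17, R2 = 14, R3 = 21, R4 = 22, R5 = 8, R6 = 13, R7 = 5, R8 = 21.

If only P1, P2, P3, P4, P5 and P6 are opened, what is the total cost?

Total cost: 1081

Each tenant is assigned to its cheapest site among the open ones.
{P1, P2, P3, P4, P5, P6}: R1→P1 4·17=68, R2→P4 2·14=28, R3→P3 4·21=84, R4→P4 4·22=88, R5→P1 2·8=16, R6→P4 3·13=39, R7→P1 4·5=20, R8→P1 6·21=126. Service 469; fixed 612; total 1081.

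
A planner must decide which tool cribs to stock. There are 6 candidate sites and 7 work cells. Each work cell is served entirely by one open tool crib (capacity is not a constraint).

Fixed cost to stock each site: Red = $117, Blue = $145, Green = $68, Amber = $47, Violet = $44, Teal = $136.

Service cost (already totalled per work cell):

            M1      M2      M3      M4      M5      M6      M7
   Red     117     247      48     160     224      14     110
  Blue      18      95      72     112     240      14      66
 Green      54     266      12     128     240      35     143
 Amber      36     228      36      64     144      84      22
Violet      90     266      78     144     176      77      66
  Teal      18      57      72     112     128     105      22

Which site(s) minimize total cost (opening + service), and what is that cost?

Open Blue and Amber; minimum total cost 585.

For any fixed open set, each work cell goes to its cheapest open site; total = fixed + service.
{Blue, Amber}: M1→Blue 18, M2→Blue 95, M3→Amber 36, M4→Amber 64, M5→Amber 144, M6→Blue 14, M7→Amber 22. Service 393; fixed 192; total 585.
{Green, Amber, Teal}: M1→Teal 18, M2→Teal 57, M3→Green 12, M4→Amber 64, M5→Teal 128, M6→Green 35, M7→Amber 22. Service 336; fixed 251; total 587.
{Green, Teal}: service 384 + fixed 204 = 588
{Red, Blue, Green, Amber, Violet, Teal}: service 315 + fixed 557 = 872
No other subset beats 585.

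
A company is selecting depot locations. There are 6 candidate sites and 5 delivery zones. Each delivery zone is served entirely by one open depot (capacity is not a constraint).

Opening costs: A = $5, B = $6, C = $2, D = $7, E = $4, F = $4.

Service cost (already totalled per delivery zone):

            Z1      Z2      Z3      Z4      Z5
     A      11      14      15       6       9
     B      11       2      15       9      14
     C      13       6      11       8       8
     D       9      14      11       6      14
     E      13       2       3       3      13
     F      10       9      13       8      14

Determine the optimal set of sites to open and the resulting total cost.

Open C and E; minimum total cost 35.

For any fixed open set, each delivery zone goes to its cheapest open site; total = fixed + service.
{C, E}: Z1→C 13, Z2→E 2, Z3→E 3, Z4→E 3, Z5→C 8. Service 29; fixed 6; total 35.
{C, E, F}: service 26 + fixed 10 = 36
{A, E}: Z1→A 11, Z2→E 2, Z3→E 3, Z4→E 3, Z5→A 9. Service 28; fixed 9; total 37.
{A, B, C, D, E, F}: service 25 + fixed 28 = 53
No other subset beats 35.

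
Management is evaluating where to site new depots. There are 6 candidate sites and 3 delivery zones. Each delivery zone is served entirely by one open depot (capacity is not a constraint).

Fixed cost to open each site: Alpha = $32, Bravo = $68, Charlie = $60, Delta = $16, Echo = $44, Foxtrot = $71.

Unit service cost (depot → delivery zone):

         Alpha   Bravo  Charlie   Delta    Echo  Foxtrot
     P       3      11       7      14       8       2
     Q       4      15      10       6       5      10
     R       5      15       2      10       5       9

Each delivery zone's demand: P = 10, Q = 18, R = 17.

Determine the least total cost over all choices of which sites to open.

For any fixed open set, each delivery zone goes to its cheapest open site; total = fixed + service.
{Alpha}: P→Alpha 3·10=30, Q→Alpha 4·18=72, R→Alpha 5·17=85. Service 187; fixed 32; total 219.
{Alpha, Charlie}: P→Alpha 3·10=30, Q→Alpha 4·18=72, R→Charlie 2·17=34. Service 136; fixed 92; total 228.
{Alpha, Delta}: service 187 + fixed 48 = 235
{Alpha, Bravo, Charlie, Delta, Echo, Foxtrot}: P→Foxtrot 2·10=20, Q→Alpha 4·18=72, R→Charlie 2·17=34. Service 126; fixed 291; total 417.
No other subset beats 219.

Minimum total cost: 219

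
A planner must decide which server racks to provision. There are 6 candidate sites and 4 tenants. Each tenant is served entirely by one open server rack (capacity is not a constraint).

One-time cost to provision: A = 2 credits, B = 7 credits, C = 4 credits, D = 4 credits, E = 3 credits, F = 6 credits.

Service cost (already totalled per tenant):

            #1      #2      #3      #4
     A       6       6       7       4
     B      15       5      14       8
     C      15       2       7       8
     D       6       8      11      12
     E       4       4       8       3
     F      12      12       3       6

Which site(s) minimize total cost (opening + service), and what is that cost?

For any fixed open set, each tenant goes to its cheapest open site; total = fixed + service.
{E}: #1→E 4, #2→E 4, #3→E 8, #4→E 3. Service 19; fixed 3; total 22.
{A, E}: #1→E 4, #2→E 4, #3→A 7, #4→E 3. Service 18; fixed 5; total 23.
{C, E}: service 16 + fixed 7 = 23
{A, B, C, D, E, F}: #1→E 4, #2→C 2, #3→F 3, #4→E 3. Service 12; fixed 26; total 38.
No other subset beats 22.

Open E only; minimum total cost 22.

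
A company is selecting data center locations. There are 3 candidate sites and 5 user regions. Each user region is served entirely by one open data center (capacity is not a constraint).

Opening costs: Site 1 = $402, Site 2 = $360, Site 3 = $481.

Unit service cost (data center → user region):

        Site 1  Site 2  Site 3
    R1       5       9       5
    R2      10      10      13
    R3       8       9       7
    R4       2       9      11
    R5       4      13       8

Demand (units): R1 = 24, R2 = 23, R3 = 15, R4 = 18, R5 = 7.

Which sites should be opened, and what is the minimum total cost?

For any fixed open set, each user region goes to its cheapest open site; total = fixed + service.
{Site 1}: R1→Site 1 5·24=120, R2→Site 1 10·23=230, R3→Site 1 8·15=120, R4→Site 1 2·18=36, R5→Site 1 4·7=28. Service 534; fixed 402; total 936.
{Site 2}: service 834 + fixed 360 = 1194
{Site 3}: R1→Site 3 5·24=120, R2→Site 3 13·23=299, R3→Site 3 7·15=105, R4→Site 3 11·18=198, R5→Site 3 8·7=56. Service 778; fixed 481; total 1259.
{Site 1, Site 2, Site 3}: service 519 + fixed 1243 = 1762
No other subset beats 936.

Open Site 1 only; minimum total cost 936.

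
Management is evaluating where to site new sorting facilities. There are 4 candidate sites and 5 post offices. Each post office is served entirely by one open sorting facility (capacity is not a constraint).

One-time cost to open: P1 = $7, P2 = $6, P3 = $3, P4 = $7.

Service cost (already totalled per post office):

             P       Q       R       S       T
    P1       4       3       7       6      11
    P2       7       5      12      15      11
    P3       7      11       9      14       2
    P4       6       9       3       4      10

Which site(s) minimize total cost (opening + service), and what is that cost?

For any fixed open set, each post office goes to its cheapest open site; total = fixed + service.
{P1, P3}: P→P1 4, Q→P1 3, R→P1 7, S→P1 6, T→P3 2. Service 22; fixed 10; total 32.
{P1, P3, P4}: service 16 + fixed 17 = 33
{P3, P4}: P→P4 6, Q→P4 9, R→P4 3, S→P4 4, T→P3 2. Service 24; fixed 10; total 34.
{P1, P2, P3, P4}: P→P1 4, Q→P1 3, R→P4 3, S→P4 4, T→P3 2. Service 16; fixed 23; total 39.
No other subset beats 32.

Open P1 and P3; minimum total cost 32.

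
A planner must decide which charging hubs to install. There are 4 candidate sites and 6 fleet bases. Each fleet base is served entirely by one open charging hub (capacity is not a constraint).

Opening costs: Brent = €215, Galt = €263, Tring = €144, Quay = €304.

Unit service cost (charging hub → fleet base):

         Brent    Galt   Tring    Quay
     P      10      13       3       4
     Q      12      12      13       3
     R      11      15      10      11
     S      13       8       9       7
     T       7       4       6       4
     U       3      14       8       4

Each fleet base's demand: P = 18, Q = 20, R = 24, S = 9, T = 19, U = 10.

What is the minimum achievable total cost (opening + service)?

For any fixed open set, each fleet base goes to its cheapest open site; total = fixed + service.
{Quay}: P→Quay 4·18=72, Q→Quay 3·20=60, R→Quay 11·24=264, S→Quay 7·9=63, T→Quay 4·19=76, U→Quay 4·10=40. Service 575; fixed 304; total 879.
{Tring}: P→Tring 3·18=54, Q→Tring 13·20=260, R→Tring 10·24=240, S→Tring 9·9=81, T→Tring 6·19=114, U→Tring 8·10=80. Service 829; fixed 144; total 973.
{Tring, Quay}: service 533 + fixed 448 = 981
{Brent, Galt, Tring, Quay}: service 523 + fixed 926 = 1449
(All 15 nonempty subsets were checked; Quay only is lowest.)

Minimum total cost: 879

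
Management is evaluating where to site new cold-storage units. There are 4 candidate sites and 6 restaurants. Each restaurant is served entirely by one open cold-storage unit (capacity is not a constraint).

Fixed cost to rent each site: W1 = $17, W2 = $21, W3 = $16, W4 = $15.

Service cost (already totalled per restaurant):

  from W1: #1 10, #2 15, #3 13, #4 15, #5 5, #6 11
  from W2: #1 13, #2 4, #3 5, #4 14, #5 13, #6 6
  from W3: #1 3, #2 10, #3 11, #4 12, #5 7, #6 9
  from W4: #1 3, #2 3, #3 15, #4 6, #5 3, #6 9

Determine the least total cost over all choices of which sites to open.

For any fixed open set, each restaurant goes to its cheapest open site; total = fixed + service.
{W4}: #1→W4 3, #2→W4 3, #3→W4 15, #4→W4 6, #5→W4 3, #6→W4 9. Service 39; fixed 15; total 54.
{W2, W4}: #1→W4 3, #2→W4 3, #3→W2 5, #4→W4 6, #5→W4 3, #6→W2 6. Service 26; fixed 36; total 62.
{W3, W4}: service 35 + fixed 31 = 66
{W1, W2, W3, W4}: service 26 + fixed 69 = 95
No other subset beats 54.

Minimum total cost: 54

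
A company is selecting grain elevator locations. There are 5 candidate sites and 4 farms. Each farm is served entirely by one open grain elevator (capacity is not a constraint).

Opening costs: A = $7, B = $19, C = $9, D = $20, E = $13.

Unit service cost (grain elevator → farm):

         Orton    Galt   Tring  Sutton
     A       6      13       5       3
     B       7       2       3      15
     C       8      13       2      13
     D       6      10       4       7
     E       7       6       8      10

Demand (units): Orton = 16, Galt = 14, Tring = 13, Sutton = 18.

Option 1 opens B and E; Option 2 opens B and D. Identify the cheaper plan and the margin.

Option 2 is cheaper by 63.

Option 1: {B, E}: Orton→B 7·16=112, Galt→B 2·14=28, Tring→B 3·13=39, Sutton→E 10·18=180. Service 359; fixed 32; total 391.
Option 2: {B, D}: Orton→D 6·16=96, Galt→B 2·14=28, Tring→B 3·13=39, Sutton→D 7·18=126. Service 289; fixed 39; total 328.
Difference: |391 − 328| = 63.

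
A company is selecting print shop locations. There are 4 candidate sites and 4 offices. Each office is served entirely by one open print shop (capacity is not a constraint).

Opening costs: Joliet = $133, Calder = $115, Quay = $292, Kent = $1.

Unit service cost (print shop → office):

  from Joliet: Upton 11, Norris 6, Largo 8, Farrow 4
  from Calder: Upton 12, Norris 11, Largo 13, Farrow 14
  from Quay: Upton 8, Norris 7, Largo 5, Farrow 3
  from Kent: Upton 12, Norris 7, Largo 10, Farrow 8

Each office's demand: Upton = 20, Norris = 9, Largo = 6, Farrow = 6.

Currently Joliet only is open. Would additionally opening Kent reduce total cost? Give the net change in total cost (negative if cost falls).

Current service cost with {Joliet}: 346.
Adding Kent: each office re-picks its cheapest; new service cost 346, saving 0.
Extra fixed cost: 1. Net change = 1 − 0 = 1.
(Totals: 479 → 480.)

No — net change +1 (cost rises by 1).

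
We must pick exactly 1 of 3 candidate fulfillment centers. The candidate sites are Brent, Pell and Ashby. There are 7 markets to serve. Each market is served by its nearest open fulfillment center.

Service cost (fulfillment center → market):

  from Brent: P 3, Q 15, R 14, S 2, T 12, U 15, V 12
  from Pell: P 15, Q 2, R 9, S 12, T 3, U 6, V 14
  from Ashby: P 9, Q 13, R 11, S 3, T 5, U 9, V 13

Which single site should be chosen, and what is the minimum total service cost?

With exactly 1 open, each market uses its cheapest among the chosen.
{Pell}: P→Pell 15, Q→Pell 2, R→Pell 9, S→Pell 12, T→Pell 3, U→Pell 6, V→Pell 14. Service cost 61.
{Ashby}: service cost 63
{Brent}: service cost 73
Among all 3 size-1 choices, {Pell} is lowest.

Choose Pell only; total service cost 61.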